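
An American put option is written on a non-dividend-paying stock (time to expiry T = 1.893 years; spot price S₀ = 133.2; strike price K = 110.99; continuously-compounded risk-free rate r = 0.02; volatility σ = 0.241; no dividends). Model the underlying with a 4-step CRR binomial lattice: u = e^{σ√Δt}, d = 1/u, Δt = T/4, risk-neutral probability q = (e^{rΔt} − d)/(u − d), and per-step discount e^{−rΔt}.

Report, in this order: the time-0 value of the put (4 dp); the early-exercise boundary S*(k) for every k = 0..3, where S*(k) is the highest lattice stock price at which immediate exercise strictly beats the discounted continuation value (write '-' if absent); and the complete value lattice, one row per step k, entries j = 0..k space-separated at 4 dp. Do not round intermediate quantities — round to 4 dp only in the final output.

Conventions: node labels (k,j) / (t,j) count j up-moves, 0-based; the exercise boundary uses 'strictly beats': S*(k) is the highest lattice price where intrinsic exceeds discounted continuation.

price = 6.8495
boundary = - - - 81.0023
tree:
6.8495
11.5687 2.0161
19.0036 3.9688 0.0000
29.9877 7.8130 0.0000 0.0000
42.3630 15.3808 0.0000 0.0000 0.0000

Δt=0.47325  u=1.18033  d=0.84722  q=0.48720  discount=0.99058
step 4 (expiry): payoffs max(K−S,0) = 42.3630 15.3808 0.0000 0.0000 0.0000
step 3: (k=3,j=0): S=81.0023, K−S=29.9877, hold=28.9422 ⇒ V=29.9877 exercise | (k=3,j=1): S=112.8501, K−S=0.0000, hold=7.8130 ⇒ V=7.8130 continue | (k=3,j=2): S=157.2196, K−S=0.0000, hold=0.0000 ⇒ V=0.0000 continue | (k=3,j=3): S=219.0339, K−S=0.0000, hold=0.0000 ⇒ V=0.0000 continue  boundary S*=81.0023
step 2: (k=2,j=0): S=95.6092, K−S=15.3808, hold=19.0036 ⇒ V=19.0036 continue | (k=2,j=1): S=133.2000, K−S=0.0000, hold=3.9688 ⇒ V=3.9688 continue | (k=2,j=2): S=185.5705, K−S=0.0000, hold=0.0000 ⇒ V=0.0000 continue  boundary S*=-
step 1: (k=1,j=0): S=112.8501, K−S=0.0000, hold=11.5687 ⇒ V=11.5687 continue | (k=1,j=1): S=157.2196, K−S=0.0000, hold=2.0161 ⇒ V=2.0161 continue  boundary S*=-
step 0: (k=0,j=0): S=133.2000, K−S=0.0000, hold=6.8495 ⇒ V=6.8495 continue  boundary S*=-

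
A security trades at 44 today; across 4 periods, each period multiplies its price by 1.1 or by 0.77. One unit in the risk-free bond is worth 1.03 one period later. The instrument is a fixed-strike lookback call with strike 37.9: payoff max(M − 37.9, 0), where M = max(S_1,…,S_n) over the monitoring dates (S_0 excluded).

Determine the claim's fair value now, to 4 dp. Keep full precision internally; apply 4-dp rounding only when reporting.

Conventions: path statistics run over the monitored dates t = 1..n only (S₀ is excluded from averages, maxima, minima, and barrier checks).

price = 15.0781

Under the martingale measure an up-move has probability p* = 0.7879; value the claim as the probability-weighted average of per-path payoffs, discounted 4 periods at R = 1.03.
Enumerate all 2^4 = 16 price paths (U = up ×1.1, D = down ×0.77); each path with k up-moves has probability p*^k·(1−p*)^(4−k).
DDDD: M=33.8800, payoff=0.0000, prob=0.002025
UDDD: M=48.4000, payoff=10.5000, prob=0.007520
DUDD: M=37.2680, payoff=0.0000, prob=0.007520
UUDD: M=53.2400, payoff=15.3400, prob=0.027931
DDUD: M=33.8800, payoff=0.0000, prob=0.007520
UDUD: M=48.4000, payoff=10.5000, prob=0.027931
DUUD: M=40.9948, payoff=3.0948, prob=0.027931
UUUD: M=58.5640, payoff=20.6640, prob=0.103744
DDDU: M=33.8800, payoff=0.0000, prob=0.007520
UDDU: M=48.4000, payoff=10.5000, prob=0.027931
DUDU: M=37.2680, payoff=0.0000, prob=0.027931
UUDU: M=53.2400, payoff=15.3400, prob=0.103744
DDUU: M=33.8800, payoff=0.0000, prob=0.027931
UDUU: M=48.4000, payoff=10.5000, prob=0.103744
DUUU: M=45.0943, payoff=7.1943, prob=0.103744
UUUU: M=64.4204, payoff=26.5204, prob=0.385334
Price = Σ prob·payoff / R^4 = 16.970498 / 1.125509 = 15.0781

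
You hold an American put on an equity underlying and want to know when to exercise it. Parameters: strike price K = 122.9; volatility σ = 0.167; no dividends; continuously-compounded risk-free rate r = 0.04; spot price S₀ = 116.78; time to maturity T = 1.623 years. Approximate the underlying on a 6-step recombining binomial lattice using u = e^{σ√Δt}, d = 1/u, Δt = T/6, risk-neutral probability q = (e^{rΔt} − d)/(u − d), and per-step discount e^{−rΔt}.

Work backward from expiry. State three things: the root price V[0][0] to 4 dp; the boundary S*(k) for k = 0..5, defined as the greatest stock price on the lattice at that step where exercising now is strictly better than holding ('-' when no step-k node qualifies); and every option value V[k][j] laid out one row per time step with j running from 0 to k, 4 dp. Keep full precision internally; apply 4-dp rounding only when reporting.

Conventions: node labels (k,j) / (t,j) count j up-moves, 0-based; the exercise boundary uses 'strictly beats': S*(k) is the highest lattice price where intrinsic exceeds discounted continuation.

price = 10.4997
boundary = - - 98.1581 89.9923 98.1581 107.0650
tree:
10.4997
16.4195 5.6852
24.7419 9.6845 2.4044
32.9077 15.8819 4.6180 0.5735
40.3943 24.7419 8.6797 1.2626 0.0000
47.2580 32.9077 15.8350 2.7798 0.0000 0.0000
53.5507 40.3943 24.7419 6.1200 0.0000 0.0000 0.0000

params: Δt=0.27050 u=1.09074 d=0.91681 q=0.54085 e^(-rΔt)=0.98924
t_6 payoffs: 53.5507 40.3943 24.7419 6.1200 0.0000 0.0000 0.0000
t_5: node(5,0) S=75.6420 payoff=47.2580 vs cont=45.9354 → 47.2580 [stop]  node(5,1) S=89.9923 payoff=32.9077 vs cont=31.5851 → 32.9077 [stop]  node(5,2) S=107.0650 payoff=15.8350 vs cont=14.5124 → 15.8350 [stop]  node(5,3) S=127.3766 payoff=0.0000 vs cont=2.7798 → 2.7798 [wait]  node(5,4) S=151.5416 payoff=0.0000 vs cont=0.0000 → 0.0000 [wait]  node(5,5) S=180.2910 payoff=0.0000 vs cont=0.0000 → 0.0000 [wait]  ⇒ S*(5)=107.0650
t_4: node(4,0) S=82.5057 payoff=40.3943 vs cont=39.0717 → 40.3943 [stop]  node(4,1) S=98.1581 payoff=24.7419 vs cont=23.4193 → 24.7419 [stop]  node(4,2) S=116.7800 payoff=6.1200 vs cont=8.6797 → 8.6797 [wait]  node(4,3) S=138.9347 payoff=0.0000 vs cont=1.2626 → 1.2626 [wait]  node(4,4) S=165.2924 payoff=0.0000 vs cont=0.0000 → 0.0000 [wait]  ⇒ S*(4)=98.1581
t_3: node(3,0) S=89.9923 payoff=32.9077 vs cont=31.5851 → 32.9077 [stop]  node(3,1) S=107.0650 payoff=15.8350 vs cont=15.8819 → 15.8819 [wait]  node(3,2) S=127.3766 payoff=0.0000 vs cont=4.6180 → 4.6180 [wait]  node(3,3) S=151.5416 payoff=0.0000 vs cont=0.5735 → 0.5735 [wait]  ⇒ S*(3)=89.9923
t_2: node(2,0) S=98.1581 payoff=24.7419 vs cont=23.4444 → 24.7419 [stop]  node(2,1) S=116.7800 payoff=6.1200 vs cont=9.6845 → 9.6845 [wait]  node(2,2) S=138.9347 payoff=0.0000 vs cont=2.4044 → 2.4044 [wait]  ⇒ S*(2)=98.1581
t_1: node(1,0) S=107.0650 payoff=15.8350 vs cont=16.4195 → 16.4195 [wait]  node(1,1) S=127.3766 payoff=0.0000 vs cont=5.6852 → 5.6852 [wait]  ⇒ S*(1)=-
t_0: node(0,0) S=116.7800 payoff=6.1200 vs cont=10.4997 → 10.4997 [wait]  ⇒ S*(0)=-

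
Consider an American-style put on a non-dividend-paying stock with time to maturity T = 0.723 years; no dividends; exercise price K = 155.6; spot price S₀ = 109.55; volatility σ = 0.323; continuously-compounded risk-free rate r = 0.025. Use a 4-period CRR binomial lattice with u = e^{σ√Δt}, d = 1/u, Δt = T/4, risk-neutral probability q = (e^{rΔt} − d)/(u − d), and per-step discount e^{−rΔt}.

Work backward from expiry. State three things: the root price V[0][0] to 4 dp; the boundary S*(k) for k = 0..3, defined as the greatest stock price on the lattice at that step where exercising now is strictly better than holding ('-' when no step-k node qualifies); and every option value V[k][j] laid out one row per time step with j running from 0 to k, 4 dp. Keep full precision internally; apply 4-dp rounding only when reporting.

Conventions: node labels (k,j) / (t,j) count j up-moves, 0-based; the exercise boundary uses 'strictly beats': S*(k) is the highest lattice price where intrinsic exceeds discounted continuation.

price = 46.5848
boundary = - 95.4935 109.5500 125.6755
tree:
46.5848
60.1065 32.5002
72.3593 46.0500 18.2532
83.0400 60.1065 29.9245 5.8898
92.3503 72.3593 46.0500 11.4253 0.0000

Δt=0.18075, u=1.14720, d=0.87169, q=0.48216, disc=e^(-rΔt)=0.99549
k=4 terminal: V=max(K-S,0) → 92.3503 72.3593 46.0500 11.4253 0.0000
k=3: j=0 S=72.5600 intr=83.0400 cont=82.3385 V=83.0400[EX]; j=1 S=95.4935 intr=60.1065 cont=59.4049 V=60.1065[EX]; j=2 S=125.6755 intr=29.9245 cont=29.2229 V=29.9245[EX]; j=3 S=165.3970 intr=0.0000 cont=5.8898 V=5.8898[hold]  S*(3)=125.6755
k=2: j=0 S=83.2407 intr=72.3593 cont=71.6578 V=72.3593[EX]; j=1 S=109.5500 intr=46.0500 cont=45.3485 V=46.0500[EX]; j=2 S=144.1747 intr=11.4253 cont=18.2532 V=18.2532[hold]  S*(2)=109.5500
k=1: j=0 S=95.4935 intr=60.1065 cont=59.4049 V=60.1065[EX]; j=1 S=125.6755 intr=29.9245 cont=32.5002 V=32.5002[hold]  S*(1)=95.4935
k=0: j=0 S=109.5500 intr=46.0500 cont=46.5848 V=46.5848[hold]  S*(0)=-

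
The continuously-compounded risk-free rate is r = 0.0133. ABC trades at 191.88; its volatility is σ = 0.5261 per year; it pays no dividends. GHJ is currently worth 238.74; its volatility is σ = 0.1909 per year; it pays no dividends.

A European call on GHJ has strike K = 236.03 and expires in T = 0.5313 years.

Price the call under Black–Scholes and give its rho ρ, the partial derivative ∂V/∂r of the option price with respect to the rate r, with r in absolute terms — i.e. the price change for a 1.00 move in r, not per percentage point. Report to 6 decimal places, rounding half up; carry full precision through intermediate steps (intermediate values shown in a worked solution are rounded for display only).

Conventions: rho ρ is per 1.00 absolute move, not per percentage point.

price = 15.422345
ρ = 65.399914

σ√T = 0.1909·√0.5313 = 0.139148
d₁ = (ln(S/K) + (r+σ²/2)T) / (σ√T) = (ln(238.74/236.03) + (0.0133+0.1909²/2)·0.5313) / 0.139148 = (0.011416 + 0.016747) / 0.139148 = 0.202400
d₂ = d₁ − σ√T = 0.202400 − 0.139148 = 0.063252
e^{−rT} = 0.992959
N(d₁) = 0.580198,  N(d₂) = 0.525217
Call price V = S·N(d₁) − K·e^{−rT}·N(d₂) = 138.516480 − 123.094135 = 15.422345
ρ = K·T·e^{−rT}·N(d₂) = 65.399914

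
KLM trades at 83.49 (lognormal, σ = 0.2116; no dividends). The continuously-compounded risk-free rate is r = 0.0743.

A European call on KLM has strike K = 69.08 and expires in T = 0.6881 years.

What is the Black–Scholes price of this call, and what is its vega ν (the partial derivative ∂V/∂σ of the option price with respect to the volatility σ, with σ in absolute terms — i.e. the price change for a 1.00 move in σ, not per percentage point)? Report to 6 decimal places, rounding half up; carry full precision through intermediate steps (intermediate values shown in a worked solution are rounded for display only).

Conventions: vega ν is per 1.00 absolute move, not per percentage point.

σ√T = 0.2116·√0.6881 = 0.175526
d₁ = (ln(S/K) + (r+σ²/2)T) / (σ√T) = (ln(83.49/69.08) + (0.0743+0.2116²/2)·0.6881) / 0.175526 = (0.189462 + 0.066531) / 0.175526 = 1.458429
d₂ = d₁ − σ√T = 1.458429 − 0.175526 = 1.282903
e^{−rT} = 0.950159
N(d₁) = 0.927639,  N(d₂) = 0.900237
Call price V = S·N(d₁) − K·e^{−rT}·N(d₂) = 77.448562 − 59.088841 = 18.359720
φ(d₁) = (1/√(2π))·e^{−d₁²/2} = 0.137732
ν = S·φ(d₁)·√T = 9.538830

price = 18.359720
ν = 9.538830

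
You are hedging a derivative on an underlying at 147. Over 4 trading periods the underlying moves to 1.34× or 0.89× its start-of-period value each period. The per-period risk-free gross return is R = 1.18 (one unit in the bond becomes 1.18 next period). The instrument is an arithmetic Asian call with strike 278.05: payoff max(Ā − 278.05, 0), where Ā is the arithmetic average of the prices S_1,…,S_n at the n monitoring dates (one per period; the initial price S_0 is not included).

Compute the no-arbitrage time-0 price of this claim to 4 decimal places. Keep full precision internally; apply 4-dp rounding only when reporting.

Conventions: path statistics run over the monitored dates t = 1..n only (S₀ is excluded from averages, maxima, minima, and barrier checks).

price = 4.1343

No-arbitrage gives p* = (R−d)/(u−d) = 0.6444: enumerate every path, weight its payoff by its p*-probability, and discount by R^4.
Enumerate all 2^4 = 16 price paths (U = up ×1.34, D = down ×0.89); each path with k up-moves has probability p*^k·(1−p*)^(4−k).
DDDD: Ā=110.7826, payoff=0.0000, prob=0.015982
UDDD: Ā=166.7962, payoff=0.0000, prob=0.028967
DUDD: Ā=150.2587, payoff=0.0000, prob=0.028967
UUDD: Ā=226.2322, payoff=0.0000, prob=0.052503
DDUD: Ā=135.5403, payoff=0.0000, prob=0.028967
UDUD: Ā=204.0720, payoff=0.0000, prob=0.052503
DUUD: Ā=187.5345, payoff=0.0000, prob=0.052503
UUUD: Ā=282.3553, payoff=4.3053, prob=0.095162
DDDU: Ā=122.4410, payoff=0.0000, prob=0.028967
UDDU: Ā=184.3493, payoff=0.0000, prob=0.052503
DUDU: Ā=167.8118, payoff=0.0000, prob=0.052503
UUDU: Ā=252.6605, payoff=0.0000, prob=0.095162
DDUU: Ā=153.0935, payoff=0.0000, prob=0.052503
UDUU: Ā=230.5003, payoff=0.0000, prob=0.095162
DUUU: Ā=213.9628, payoff=0.0000, prob=0.095162
UUUU: Ā=322.1462, payoff=44.0962, prob=0.172481
Price = Σ prob·payoff / R^4 = 8.015469 / 1.938778 = 4.1343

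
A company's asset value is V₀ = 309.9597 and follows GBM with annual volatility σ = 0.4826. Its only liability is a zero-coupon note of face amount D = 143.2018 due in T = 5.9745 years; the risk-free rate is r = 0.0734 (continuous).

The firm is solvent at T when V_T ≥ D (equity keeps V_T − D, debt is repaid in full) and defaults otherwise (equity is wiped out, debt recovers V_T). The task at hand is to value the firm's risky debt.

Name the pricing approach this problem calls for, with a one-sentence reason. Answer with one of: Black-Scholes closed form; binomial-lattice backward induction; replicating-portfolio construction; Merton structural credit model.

Key observation: the data describe a firm's assets (V₀ = 309.9597, GBM) and a single zero-coupon debt of face 143.2018, so credit quantities follow from equity-as-call in the structural model.

framework: Merton structural credit model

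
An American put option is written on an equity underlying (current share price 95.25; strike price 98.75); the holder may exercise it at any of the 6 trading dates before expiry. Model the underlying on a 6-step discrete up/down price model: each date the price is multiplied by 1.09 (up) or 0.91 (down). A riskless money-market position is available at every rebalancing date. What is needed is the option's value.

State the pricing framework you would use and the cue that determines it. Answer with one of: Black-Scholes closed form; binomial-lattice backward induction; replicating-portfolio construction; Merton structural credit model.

framework: binomial-lattice backward induction

Key observation: the exercise right at every one of the 6 steps is what matters: each node needs max(98.75 − S, continuation), which only the stepwise tree valuation starting from spot 95.25 delivers.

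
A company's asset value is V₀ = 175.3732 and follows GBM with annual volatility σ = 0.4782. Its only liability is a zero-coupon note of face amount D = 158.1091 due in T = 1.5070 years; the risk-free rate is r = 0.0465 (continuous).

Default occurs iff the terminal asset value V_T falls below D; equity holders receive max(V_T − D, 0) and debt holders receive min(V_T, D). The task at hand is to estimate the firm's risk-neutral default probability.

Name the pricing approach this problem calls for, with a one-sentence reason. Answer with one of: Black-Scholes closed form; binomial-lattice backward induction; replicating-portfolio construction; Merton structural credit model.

framework: Merton structural credit model

Key observation: the data describe a firm's assets (V₀ = 175.3732, GBM) and a single zero-coupon debt of face 158.1091, so credit quantities follow from equity-as-call in the structural model.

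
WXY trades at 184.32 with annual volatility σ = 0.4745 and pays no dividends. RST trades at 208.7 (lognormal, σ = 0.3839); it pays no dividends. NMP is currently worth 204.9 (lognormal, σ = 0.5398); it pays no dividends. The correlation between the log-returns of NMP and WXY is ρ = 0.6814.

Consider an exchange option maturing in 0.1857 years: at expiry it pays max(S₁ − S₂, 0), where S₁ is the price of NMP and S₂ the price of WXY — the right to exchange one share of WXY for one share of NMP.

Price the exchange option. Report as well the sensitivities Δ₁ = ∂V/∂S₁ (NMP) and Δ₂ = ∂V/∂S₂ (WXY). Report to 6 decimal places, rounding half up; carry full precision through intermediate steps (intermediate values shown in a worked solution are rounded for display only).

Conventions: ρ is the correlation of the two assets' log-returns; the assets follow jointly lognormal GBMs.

σ_eff = √(σ₁² + σ₂² − 2ρσ₁σ₂) = √(0.5398² + 0.4745² − 2·0.6814·0.5398·0.4745) = 0.409235
d₁ = (ln(S₁/S₂) + (q₂ − q₁ + σ_eff²/2)T) / (σ_eff√T) = (ln(204.9/184.32) + (0.0 − 0.0 + 0.083737)·0.1857) / 0.176351 = 0.688390
d₂ = d₁ − σ_eff√T = 0.688390 − 0.176351 = 0.512039
N(d₁) = 0.754396,  N(d₂) = 0.695688
V = S₁·e^{−q₁T}·N(d₁) − S₂·e^{−q₂T}·N(d₂) = 154.575843 − 128.229237 = 26.346606
Key observation: pricing in WXY-units makes this a unit-strike call on the ratio S₁/S₂ — the risk-free rate cancels and cannot affect the value.
Δ₁ = e^{−q₁T}·N(d₁) = 0.754396;  Δ₂ = −e^{−q₂T}·N(d₂) = -0.695688

exchange price = 26.346606
Δ1 = 0.754396
Δ2 = -0.695688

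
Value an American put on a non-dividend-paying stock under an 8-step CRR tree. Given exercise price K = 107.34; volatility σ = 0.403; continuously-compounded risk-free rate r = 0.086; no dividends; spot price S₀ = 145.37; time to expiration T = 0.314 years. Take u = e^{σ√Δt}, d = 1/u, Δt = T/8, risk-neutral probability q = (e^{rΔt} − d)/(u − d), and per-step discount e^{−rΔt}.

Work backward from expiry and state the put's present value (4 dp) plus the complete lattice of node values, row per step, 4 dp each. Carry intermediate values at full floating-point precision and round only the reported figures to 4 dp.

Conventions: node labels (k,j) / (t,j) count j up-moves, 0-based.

price = 0.8406
tree:
0.8406
1.4643 0.2256
2.5156 0.4279 0.0258
4.2479 0.8086 0.0520 0.0000
7.0163 1.5214 0.1046 0.0000 0.0000
11.2512 2.8490 0.2104 0.0000 0.0000 0.0000
17.3015 5.3059 0.4232 0.0000 0.0000 0.0000 0.0000
24.2108 9.8180 0.8513 0.0000 0.0000 0.0000 0.0000 0.0000
30.5898 17.3015 1.7125 0.0000 0.0000 0.0000 0.0000 0.0000 0.0000

Δt=0.03925  u=1.08311  d=0.92326  q=0.50120  discount=0.99663
step 8 (expiry): payoffs max(K−S,0) = 30.5898 17.3015 1.7125 0.0000 0.0000 0.0000 0.0000 0.0000 0.0000
k=7: (k=7,j=0): S=83.1292, K−S=24.2108, hold=23.8490 ⇒ V=24.2108 exercise | (k=7,j=1): S=97.5220, K−S=9.8180, hold=9.4563 ⇒ V=9.8180 exercise | (k=7,j=2): S=114.4067, K−S=0.0000, hold=0.8513 ⇒ V=0.8513 continue | (k=7,j=3): S=134.2148, K−S=0.0000, hold=0.0000 ⇒ V=0.0000 continue | (k=7,j=4): S=157.4524, K−S=0.0000, hold=0.0000 ⇒ V=0.0000 continue | (k=7,j=5): S=184.7132, K−S=0.0000, hold=0.0000 ⇒ V=0.0000 continue | (k=7,j=6): S=216.6940, K−S=0.0000, hold=0.0000 ⇒ V=0.0000 continue | (k=7,j=7): S=254.2118, K−S=0.0000, hold=0.0000 ⇒ V=0.0000 continue
k=6: (k=6,j=0): S=90.0385, K−S=17.3015, hold=16.9398 ⇒ V=17.3015 exercise | (k=6,j=1): S=105.6275, K−S=1.7125, hold=5.3059 ⇒ V=5.3059 continue | (k=6,j=2): S=123.9156, K−S=0.0000, hold=0.4232 ⇒ V=0.4232 continue | (k=6,j=3): S=145.3700, K−S=0.0000, hold=0.0000 ⇒ V=0.0000 continue | (k=6,j=4): S=170.5390, K−S=0.0000, hold=0.0000 ⇒ V=0.0000 continue | (k=6,j=5): S=200.0656, K−S=0.0000, hold=0.0000 ⇒ V=0.0000 continue | (k=6,j=6): S=234.7044, K−S=0.0000, hold=0.0000 ⇒ V=0.0000 continue
k=5: (k=5,j=0): S=97.5220, K−S=9.8180, hold=11.2512 ⇒ V=11.2512 continue | (k=5,j=1): S=114.4067, K−S=0.0000, hold=2.8490 ⇒ V=2.8490 continue | (k=5,j=2): S=134.2148, K−S=0.0000, hold=0.2104 ⇒ V=0.2104 continue | (k=5,j=3): S=157.4524, K−S=0.0000, hold=0.0000 ⇒ V=0.0000 continue | (k=5,j=4): S=184.7132, K−S=0.0000, hold=0.0000 ⇒ V=0.0000 continue | (k=5,j=5): S=216.6940, K−S=0.0000, hold=0.0000 ⇒ V=0.0000 continue
k=4: (k=4,j=0): S=105.6275, K−S=1.7125, hold=7.0163 ⇒ V=7.0163 continue | (k=4,j=1): S=123.9156, K−S=0.0000, hold=1.5214 ⇒ V=1.5214 continue | (k=4,j=2): S=145.3700, K−S=0.0000, hold=0.1046 ⇒ V=0.1046 continue | (k=4,j=3): S=170.5390, K−S=0.0000, hold=0.0000 ⇒ V=0.0000 continue | (k=4,j=4): S=200.0656, K−S=0.0000, hold=0.0000 ⇒ V=0.0000 continue
k=3: (k=3,j=0): S=114.4067, K−S=0.0000, hold=4.2479 ⇒ V=4.2479 continue | (k=3,j=1): S=134.2148, K−S=0.0000, hold=0.8086 ⇒ V=0.8086 continue | (k=3,j=2): S=157.4524, K−S=0.0000, hold=0.0520 ⇒ V=0.0520 continue | (k=3,j=3): S=184.7132, K−S=0.0000, hold=0.0000 ⇒ V=0.0000 continue
k=2: (k=2,j=0): S=123.9156, K−S=0.0000, hold=2.5156 ⇒ V=2.5156 continue | (k=2,j=1): S=145.3700, K−S=0.0000, hold=0.4279 ⇒ V=0.4279 continue | (k=2,j=2): S=170.5390, K−S=0.0000, hold=0.0258 ⇒ V=0.0258 continue
k=1: (k=1,j=0): S=134.2148, K−S=0.0000, hold=1.4643 ⇒ V=1.4643 continue | (k=1,j=1): S=157.4524, K−S=0.0000, hold=0.2256 ⇒ V=0.2256 continue
k=0: (k=0,j=0): S=145.3700, K−S=0.0000, hold=0.8406 ⇒ V=0.8406 continue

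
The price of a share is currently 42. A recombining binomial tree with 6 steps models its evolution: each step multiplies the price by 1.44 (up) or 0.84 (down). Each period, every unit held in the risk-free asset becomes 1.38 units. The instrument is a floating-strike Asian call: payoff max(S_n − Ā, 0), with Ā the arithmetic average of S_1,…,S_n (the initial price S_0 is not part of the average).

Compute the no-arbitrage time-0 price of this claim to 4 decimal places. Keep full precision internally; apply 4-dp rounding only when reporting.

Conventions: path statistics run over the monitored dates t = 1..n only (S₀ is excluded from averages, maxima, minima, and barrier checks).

price = 20.2629

No-arbitrage gives p* = (R−d)/(u−d) = 0.9000: enumerate every path, weight its payoff by its p*-probability, and discount by R^6.
Enumerate all 2^6 = 64 price paths (U = up ×1.44, D = down ×0.84); each path with k up-moves has probability p*^k·(1−p*)^(6−k).
DDDDDD: Ā=23.8398, payoff=0.0000, prob=0.000001
UDDDDD: Ā=40.8682, payoff=0.0000, prob=0.000009
DUDDDD: Ā=36.6682, payoff=0.0000, prob=0.000009
UUDDDD: Ā=62.8598, payoff=0.0000, prob=0.000081
DDUDDD: Ā=33.1402, payoff=0.0000, prob=0.000009
UDUDDD: Ā=56.8118, payoff=0.0000, prob=0.000081
DUUDDD: Ā=52.6118, payoff=0.0000, prob=0.000081
UUUDDD: Ā=90.1917, payoff=0.0000, prob=0.000729
DDDUDD: Ā=30.1767, payoff=0.0000, prob=0.000009
UDDUDD: Ā=51.7315, payoff=0.0000, prob=0.000081
DUDUDD: Ā=47.5315, payoff=0.0000, prob=0.000081
UUDUDD: Ā=81.4826, payoff=0.0000, prob=0.000729
DDUUDD: Ā=44.0035, payoff=0.0000, prob=0.000081
UDUUDD: Ā=75.4346, payoff=0.0000, prob=0.000729
DUUUDD: Ā=71.2346, payoff=3.0972, prob=0.000729
UUUUDD: Ā=122.1164, payoff=5.3095, prob=0.006561
DDDDUD: Ā=27.6873, payoff=0.0000, prob=0.000009
UDDDUD: Ā=47.4640, payoff=0.0000, prob=0.000081
DUDDUD: Ā=43.2640, payoff=0.0962, prob=0.000081
UUDDUD: Ā=74.1669, payoff=0.1649, prob=0.000729
DDUDUD: Ā=39.7360, payoff=3.6242, prob=0.000081
UDUDUD: Ā=68.1189, payoff=6.2129, prob=0.000729
DUUDUD: Ā=63.9189, payoff=10.4129, prob=0.000729
UUUDUD: Ā=109.5753, payoff=17.8507, prob=0.006561
DDDUUD: Ā=36.7725, payoff=6.5877, prob=0.000081
UDDUUD: Ā=63.0386, payoff=11.2932, prob=0.000729
DUDUUD: Ā=58.8386, payoff=15.4932, prob=0.000729
UUDUUD: Ā=100.8661, payoff=26.5598, prob=0.006561
DDUUUD: Ā=55.3106, payoff=19.0212, prob=0.000729
UDUUUD: Ā=94.8181, payoff=32.6078, prob=0.006561
DUUUUD: Ā=90.6181, payoff=36.8078, prob=0.006561
UUUUUD: Ā=155.3454, payoff=63.0991, prob=0.059049
DDDDDU: Ā=25.5963, payoff=0.0000, prob=0.000009
UDDDDU: Ā=43.8793, payoff=0.0000, prob=0.000081
DUDDDU: Ā=39.6793, payoff=3.6809, prob=0.000081
UUDDDU: Ā=68.0217, payoff=6.3101, prob=0.000729
DDUDDU: Ā=36.1513, payoff=7.2089, prob=0.000081
UDUDDU: Ā=61.9737, payoff=12.3581, prob=0.000729
DUUDDU: Ā=57.7737, payoff=16.5581, prob=0.000729
UUUDDU: Ā=99.0407, payoff=28.3852, prob=0.006561
DDDUDU: Ā=33.1878, payoff=10.1724, prob=0.000081
UDDUDU: Ā=56.8934, payoff=17.4384, prob=0.000729
DUDUDU: Ā=52.6934, payoff=21.6384, prob=0.000729
UUDUDU: Ā=90.3316, payoff=37.0944, prob=0.006561
DDUUDU: Ā=49.1654, payoff=25.1664, prob=0.000729
UDUUDU: Ā=84.2836, payoff=43.1424, prob=0.006561
DUUUDU: Ā=80.0836, payoff=47.3424, prob=0.006561
UUUUDU: Ā=137.2861, payoff=81.1583, prob=0.059049
DDDDUU: Ā=30.6985, payoff=12.6617, prob=0.000081
UDDDUU: Ā=52.6260, payoff=21.7058, prob=0.000729
DUDDUU: Ā=48.4260, payoff=25.9058, prob=0.000729
UUDDUU: Ā=83.0159, payoff=44.4100, prob=0.006561
DDUDUU: Ā=44.8980, payoff=29.4338, prob=0.000729
UDUDUU: Ā=76.9679, payoff=50.4580, prob=0.006561
DUUDUU: Ā=72.7679, payoff=54.6580, prob=0.006561
UUUDUU: Ā=124.7450, payoff=93.6995, prob=0.059049
DDDUUU: Ā=41.9344, payoff=32.3974, prob=0.000729
UDDUUU: Ā=71.8876, payoff=55.5383, prob=0.006561
DUDUUU: Ā=67.6876, payoff=59.7383, prob=0.006561
UUDUUU: Ā=116.0359, payoff=102.4086, prob=0.059049
DDUUUU: Ā=64.1596, payoff=63.2663, prob=0.006561
UDUUUU: Ā=109.9879, payoff=108.4566, prob=0.059049
DUUUUU: Ā=105.7879, payoff=112.6566, prob=0.059049
UUUUUU: Ā=181.3507, payoff=193.1256, prob=0.531441
Price = Σ prob·payoff / R^6 = 139.950734 / 6.906762 = 20.2629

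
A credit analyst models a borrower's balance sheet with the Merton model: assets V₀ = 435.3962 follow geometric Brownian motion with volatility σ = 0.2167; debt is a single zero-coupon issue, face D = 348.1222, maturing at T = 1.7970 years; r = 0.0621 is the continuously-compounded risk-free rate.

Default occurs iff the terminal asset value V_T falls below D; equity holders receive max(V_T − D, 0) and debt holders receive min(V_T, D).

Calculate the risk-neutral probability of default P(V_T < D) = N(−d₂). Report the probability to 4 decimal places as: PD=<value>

With assets at 435.3962 and a single debt payment of 348.1222 at 1.7970 years:
d₁ = [ln(V₀/D) + (r + σ²/2)T] / (σ√T)
   = [ln(435.3962/348.1222) + (0.0621 + 0.5·0.2167²)·1.7970] / (0.2167·√1.7970)
   = [0.223703 + 0.153786] / 0.290491 = 1.299486
d₂ = d₁ − σ√T = 1.299486 − 0.290491 = 1.008994
risk-neutral PD = N(−d₂) = N(-1.008994) = 0.156489

PD=0.1565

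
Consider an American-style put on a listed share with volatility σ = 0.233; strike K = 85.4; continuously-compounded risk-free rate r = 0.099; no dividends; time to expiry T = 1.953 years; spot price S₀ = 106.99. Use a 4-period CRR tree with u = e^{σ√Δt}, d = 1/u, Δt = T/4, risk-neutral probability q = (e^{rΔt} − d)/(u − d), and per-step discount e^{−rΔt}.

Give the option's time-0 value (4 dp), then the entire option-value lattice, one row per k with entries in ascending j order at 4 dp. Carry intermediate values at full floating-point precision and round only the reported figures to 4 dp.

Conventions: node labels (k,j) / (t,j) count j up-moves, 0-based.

price = 1.7323
tree:
1.7323
4.0197 0.4153
9.0822 1.1200 0.0000
19.7518 3.0202 0.0000 0.0000
29.6152 8.1445 0.0000 0.0000 0.0000

params: Δt=0.48825 u=1.17681 d=0.84975 q=0.61081 e^(-rΔt)=0.95281
t_4 payoffs: 29.6152 8.1445 0.0000 0.0000 0.0000
k=3: node(3,0) S=65.6482 payoff=19.7518 vs cont=15.7220 → 19.7518 [stop]  node(3,1) S=90.9152 payoff=0.0000 vs cont=3.0202 → 3.0202 [wait]  node(3,2) S=125.9070 payoff=0.0000 vs cont=0.0000 → 0.0000 [wait]  node(3,3) S=174.3668 payoff=0.0000 vs cont=0.0000 → 0.0000 [wait]
k=2: node(2,0) S=77.2555 payoff=8.1445 vs cont=9.0822 → 9.0822 [wait]  node(2,1) S=106.9900 payoff=0.0000 vs cont=1.1200 → 1.1200 [wait]  node(2,2) S=148.1688 payoff=0.0000 vs cont=0.0000 → 0.0000 [wait]
k=1: node(1,0) S=90.9152 payoff=0.0000 vs cont=4.0197 → 4.0197 [wait]  node(1,1) S=125.9070 payoff=0.0000 vs cont=0.4153 → 0.4153 [wait]
k=0: node(0,0) S=106.9900 payoff=0.0000 vs cont=1.7323 → 1.7323 [wait]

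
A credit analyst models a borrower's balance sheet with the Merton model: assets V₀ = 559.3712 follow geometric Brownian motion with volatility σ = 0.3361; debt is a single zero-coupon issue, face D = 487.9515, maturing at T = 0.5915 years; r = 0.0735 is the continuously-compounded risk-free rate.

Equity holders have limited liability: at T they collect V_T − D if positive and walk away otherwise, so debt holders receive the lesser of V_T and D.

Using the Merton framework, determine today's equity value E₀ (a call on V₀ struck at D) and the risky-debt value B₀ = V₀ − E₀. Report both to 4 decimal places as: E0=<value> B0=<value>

Work the structural quantities from V₀ = 559.3712 against face 487.9515:
d₁ = [ln(V₀/D) + (r + σ²/2)T] / (σ√T)
   = [ln(559.3712/487.9515) + (0.0735 + 0.5·0.3361²)·0.5915] / (0.3361·√0.5915)
   = [0.136597 + 0.076884] / 0.258491 = 0.825875
d₂ = d₁ − σ√T = 0.825875 − 0.258491 = 0.567383
N(d₁) = 0.795562,  N(d₂) = 0.714773,  e^(−rT) = 0.957456
E₀ = V₀·N(d₁) − D·e^(−rT)·N(d₂)
   = 559.3712·0.795562 − 487.9515·0.957456·0.714773 = 111.078253
B₀ = V₀ − E₀ = 559.3712 − 111.078253 = 448.292947

E0=111.0783 B0=448.2929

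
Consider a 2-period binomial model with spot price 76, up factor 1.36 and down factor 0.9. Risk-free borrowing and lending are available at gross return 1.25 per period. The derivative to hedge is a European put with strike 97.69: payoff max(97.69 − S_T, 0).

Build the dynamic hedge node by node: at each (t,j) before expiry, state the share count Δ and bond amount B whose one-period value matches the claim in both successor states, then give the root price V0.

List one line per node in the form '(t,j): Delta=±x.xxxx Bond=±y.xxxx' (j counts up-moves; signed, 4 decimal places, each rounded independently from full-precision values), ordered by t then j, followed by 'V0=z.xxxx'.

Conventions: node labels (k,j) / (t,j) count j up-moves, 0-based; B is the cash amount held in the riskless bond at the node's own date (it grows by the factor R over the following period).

Since d<R<u, set p* = (R−d)/(u−d) = 0.7609; price each node as the discounted p*-expectation of its children.
At maturity the claim pays: V(2,0)=36.1300, V(2,1)=4.6660, V(2,2)=0.0000
  t=1,j=0: stock 68.4000 → up 93.0240 (V=4.6660), down 61.5600 (V=36.1300). Price 9.7520; hedge Δ=-1.0000, bond B=78.1520.
  t=1,j=1: stock 103.3600 → up 140.5696 (V=0.0000), down 93.0240 (V=4.6660). Price 0.8926; hedge Δ=-0.0981, bond B=11.0361.
  t=0,j=0: stock 76.0000 → up 103.3600 (V=0.8926), down 68.4000 (V=9.7520). Price 2.4089; hedge Δ=-0.2534, bond B=21.6684.
Verification: the root portfolio costs Δ(0,0)·S0 + B(0,0) = 2.4089, matching V0.

(0,0): Delta=-0.2534 Bond=21.6684
(1,0): Delta=-1.0000 Bond=78.1520
(1,1): Delta=-0.0981 Bond=11.0361
V0=2.4089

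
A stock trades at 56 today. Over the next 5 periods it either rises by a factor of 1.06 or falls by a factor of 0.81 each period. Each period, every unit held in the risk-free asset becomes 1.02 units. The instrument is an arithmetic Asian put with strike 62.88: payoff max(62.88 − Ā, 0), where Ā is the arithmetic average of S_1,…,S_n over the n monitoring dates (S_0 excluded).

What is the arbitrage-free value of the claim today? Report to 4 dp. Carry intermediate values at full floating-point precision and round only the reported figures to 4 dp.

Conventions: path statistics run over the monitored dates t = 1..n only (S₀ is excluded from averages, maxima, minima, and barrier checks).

price = 4.6741

Risk-neutral up-probability p* = (R−d)/(u−d) = (1.02−0.81)/(1.06−0.81) = 0.8400; the claim prices as the p*-weighted sum of path payoffs discounted by R^5.
Enumerate all 2^5 = 32 price paths (U = up ×1.06, D = down ×0.81); each path with k up-moves has probability p*^k·(1−p*)^(5−k).
DDDDD: Ā=31.0989, payoff=31.7811, prob=0.000105
UDDDD: Ā=40.6973, payoff=22.1827, prob=0.000551
DUDDD: Ā=37.8973, payoff=24.9827, prob=0.000551
UUDDD: Ā=49.5940, payoff=13.2860, prob=0.002890
DDUDD: Ā=35.6293, payoff=27.2507, prob=0.000551
UDUDD: Ā=46.6260, payoff=16.2540, prob=0.002890
DUUDD: Ā=43.8260, payoff=19.0540, prob=0.002890
UUUDD: Ā=57.3526, payoff=5.5274, prob=0.015173
DDDUD: Ā=33.7922, payoff=29.0878, prob=0.000551
UDDUD: Ā=44.2219, payoff=18.6581, prob=0.002890
DUDUD: Ā=41.4219, payoff=21.4581, prob=0.002890
UUDUD: Ā=54.2065, payoff=8.6735, prob=0.015173
DDUUD: Ā=39.1539, payoff=23.7261, prob=0.002890
UDUUD: Ā=51.2385, payoff=11.6415, prob=0.015173
DUUUD: Ā=48.4385, payoff=14.4415, prob=0.015173
UUUUD: Ā=63.3886, payoff=0.0000, prob=0.079659
DDDDU: Ā=32.3042, payoff=30.5758, prob=0.000551
UDDDU: Ā=42.2746, payoff=20.6054, prob=0.002890
DUDDU: Ā=39.4746, payoff=23.4054, prob=0.002890
UUDDU: Ā=51.6582, payoff=11.2218, prob=0.015173
DDUDU: Ā=37.2066, payoff=25.6734, prob=0.002890
UDUDU: Ā=48.6902, payoff=14.1898, prob=0.015173
DUUDU: Ā=45.8902, payoff=16.9898, prob=0.015173
UUUDU: Ā=60.0538, payoff=2.8262, prob=0.079659
DDDUU: Ā=35.3696, payoff=27.5104, prob=0.002890
UDDUU: Ā=46.2861, payoff=16.5939, prob=0.015173
DUDUU: Ā=43.4861, payoff=19.3939, prob=0.015173
UUDUU: Ā=56.9077, payoff=5.9723, prob=0.079659
DDUUU: Ā=41.2181, payoff=21.6619, prob=0.015173
UDUUU: Ā=53.9397, payoff=8.9403, prob=0.079659
DUUUU: Ā=51.1397, payoff=11.7403, prob=0.079659
UUUUU: Ā=66.9236, payoff=0.0000, prob=0.418212
Price = Σ prob·payoff / R^5 = 5.160631 / 1.104081 = 4.6741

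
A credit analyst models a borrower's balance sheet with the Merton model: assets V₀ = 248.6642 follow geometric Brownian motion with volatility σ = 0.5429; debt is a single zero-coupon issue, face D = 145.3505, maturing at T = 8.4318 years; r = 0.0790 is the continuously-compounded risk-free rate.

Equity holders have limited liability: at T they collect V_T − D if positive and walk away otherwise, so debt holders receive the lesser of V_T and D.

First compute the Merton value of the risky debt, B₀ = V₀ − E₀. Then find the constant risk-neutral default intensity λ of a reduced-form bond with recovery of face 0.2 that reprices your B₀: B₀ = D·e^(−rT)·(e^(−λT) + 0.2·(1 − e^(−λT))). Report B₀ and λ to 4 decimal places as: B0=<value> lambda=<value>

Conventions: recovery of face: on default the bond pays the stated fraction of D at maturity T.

Work the structural quantities from V₀ = 248.6642 against face 145.3505:
d₁ = [ln(V₀/D) + (r + σ²/2)T] / (σ√T)
   = [ln(248.6642/145.3505) + (0.0790 + 0.5·0.5429²)·8.4318] / (0.5429·√8.4318)
   = [0.536955 + 1.908708] / 1.576449 = 1.551375
d₂ = d₁ − σ√T = 1.551375 − 1.576449 = -0.025074
N(d₁) = 0.939594,  N(d₂) = 0.489998,  e^(−rT) = 0.513702
E₀ = V₀·N(d₁) − D·e^(−rT)·N(d₂)
   = 248.6642·0.939594 − 145.3505·0.513702·0.489998 = 197.056825
B₀ = V₀ − E₀ = 248.6642 − 197.056825 = 51.607375
e^(−λT) = (B₀·e^(rT)/D − 0.2)/(1 − 0.2) = (51.6074·1.946654/145.3505 − 0.2)/0.8 = 0.61396135
λ = −ln(0.61396135)/8.4318 = 0.057855

B0=51.6074 lambda=0.0579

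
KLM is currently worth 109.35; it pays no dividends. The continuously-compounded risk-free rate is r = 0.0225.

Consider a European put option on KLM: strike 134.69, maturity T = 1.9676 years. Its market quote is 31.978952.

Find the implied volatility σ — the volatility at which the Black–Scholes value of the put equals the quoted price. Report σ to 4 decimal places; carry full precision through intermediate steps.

At σ = 0.3151 the Black–Scholes value reproduces the quote:
σ√T = 0.3151·√1.9676 = 0.441994
d₁ = (ln(S/K) + (r+σ²/2)T) / (σ√T) = (ln(109.35/134.69) + (0.0225+0.3151²/2)·1.9676) / 0.441994 = (-0.208422 + 0.141951) / 0.441994 = -0.150390
d₂ = d₁ − σ√T = -0.150390 − 0.441994 = -0.592384
e^{−rT} = 0.956695
N(−d₁) = 0.559772,  N(−d₂) = 0.723203
V = K·e^{−rT}·N(−d₂) − S·N(−d₁) = 93.189969 − 61.211018 = 31.978952 (the observed quote) — the price is monotone increasing in volatility, hence this σ is the only solution

sigma = 0.3151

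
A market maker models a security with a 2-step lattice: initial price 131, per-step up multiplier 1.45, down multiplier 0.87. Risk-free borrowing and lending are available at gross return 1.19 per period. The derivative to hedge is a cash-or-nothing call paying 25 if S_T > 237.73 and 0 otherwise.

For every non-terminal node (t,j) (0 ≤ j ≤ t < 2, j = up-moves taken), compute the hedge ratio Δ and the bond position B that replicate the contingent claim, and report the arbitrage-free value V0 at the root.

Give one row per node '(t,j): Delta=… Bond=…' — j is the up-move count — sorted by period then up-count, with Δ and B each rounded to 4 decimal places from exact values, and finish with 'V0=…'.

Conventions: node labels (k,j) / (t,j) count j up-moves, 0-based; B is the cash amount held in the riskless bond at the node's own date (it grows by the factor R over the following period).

Since d<R<u, set p* = (R−d)/(u−d) = 0.5517; price each node as the discounted p*-expectation of its children.
At maturity the claim pays: V(2,0)=0.0000, V(2,1)=0.0000, V(2,2)=25.0000
  t=1,j=0: stock 113.9700 → up 165.2565 (V=0.0000), down 99.1539 (V=0.0000). Price 0.0000; hedge Δ=0.0000, bond B=0.0000.
  t=1,j=1: stock 189.9500 → up 275.4275 (V=25.0000), down 165.2565 (V=0.0000). Price 11.5908; hedge Δ=0.2269, bond B=-31.5126.
  t=0,j=0: stock 131.0000 → up 189.9500 (V=11.5908), down 113.9700 (V=0.0000). Price 5.3739; hedge Δ=0.1526, bond B=-14.6103.
Sanity check at the root: Δ(0,0)·S0 + B(0,0) reproduces V0 = 5.3739.

(0,0): Delta=0.1526 Bond=-14.6103
(1,0): Delta=0.0000 Bond=0.0000
(1,1): Delta=0.2269 Bond=-31.5126
V0=5.3739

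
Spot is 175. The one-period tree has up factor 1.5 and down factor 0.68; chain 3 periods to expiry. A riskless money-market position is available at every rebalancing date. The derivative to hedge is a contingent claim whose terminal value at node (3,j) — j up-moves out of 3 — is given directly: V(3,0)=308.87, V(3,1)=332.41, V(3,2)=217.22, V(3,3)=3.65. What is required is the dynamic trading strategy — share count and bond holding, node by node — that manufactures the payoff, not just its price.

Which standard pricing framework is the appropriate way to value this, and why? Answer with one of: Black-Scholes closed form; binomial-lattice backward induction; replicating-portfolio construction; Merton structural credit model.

framework: replicating-portfolio construction

Key observation: the deliverable is the dynamic trading strategy on the 3-step tree (spot 175, moves 1.5 and 0.68), so the valuation must go through the node-by-node replicating-portfolio solve.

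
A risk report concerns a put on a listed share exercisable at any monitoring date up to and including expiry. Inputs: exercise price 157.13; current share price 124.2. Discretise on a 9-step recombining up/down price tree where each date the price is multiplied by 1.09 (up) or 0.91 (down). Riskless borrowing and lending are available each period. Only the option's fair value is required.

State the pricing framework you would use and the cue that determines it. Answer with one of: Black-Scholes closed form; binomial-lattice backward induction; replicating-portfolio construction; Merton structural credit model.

framework: binomial-lattice backward induction

Key observation: an American put (K = 157.13, S₀ = 124.2) on a 9-date tree has no closed form — the optimal stopping decision is embedded and must be resolved recursively from expiry.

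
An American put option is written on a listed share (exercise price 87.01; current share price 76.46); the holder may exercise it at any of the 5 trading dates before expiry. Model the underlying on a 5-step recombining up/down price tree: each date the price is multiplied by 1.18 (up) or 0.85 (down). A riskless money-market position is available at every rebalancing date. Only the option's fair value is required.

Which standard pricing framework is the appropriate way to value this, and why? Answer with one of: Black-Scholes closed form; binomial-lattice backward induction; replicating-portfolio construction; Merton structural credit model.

Key observation: an American put (K = 87.01, S₀ = 76.46) on a 5-date tree has no closed form — the optimal stopping decision is embedded and must be resolved recursively from expiry.

framework: binomial-lattice backward induction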